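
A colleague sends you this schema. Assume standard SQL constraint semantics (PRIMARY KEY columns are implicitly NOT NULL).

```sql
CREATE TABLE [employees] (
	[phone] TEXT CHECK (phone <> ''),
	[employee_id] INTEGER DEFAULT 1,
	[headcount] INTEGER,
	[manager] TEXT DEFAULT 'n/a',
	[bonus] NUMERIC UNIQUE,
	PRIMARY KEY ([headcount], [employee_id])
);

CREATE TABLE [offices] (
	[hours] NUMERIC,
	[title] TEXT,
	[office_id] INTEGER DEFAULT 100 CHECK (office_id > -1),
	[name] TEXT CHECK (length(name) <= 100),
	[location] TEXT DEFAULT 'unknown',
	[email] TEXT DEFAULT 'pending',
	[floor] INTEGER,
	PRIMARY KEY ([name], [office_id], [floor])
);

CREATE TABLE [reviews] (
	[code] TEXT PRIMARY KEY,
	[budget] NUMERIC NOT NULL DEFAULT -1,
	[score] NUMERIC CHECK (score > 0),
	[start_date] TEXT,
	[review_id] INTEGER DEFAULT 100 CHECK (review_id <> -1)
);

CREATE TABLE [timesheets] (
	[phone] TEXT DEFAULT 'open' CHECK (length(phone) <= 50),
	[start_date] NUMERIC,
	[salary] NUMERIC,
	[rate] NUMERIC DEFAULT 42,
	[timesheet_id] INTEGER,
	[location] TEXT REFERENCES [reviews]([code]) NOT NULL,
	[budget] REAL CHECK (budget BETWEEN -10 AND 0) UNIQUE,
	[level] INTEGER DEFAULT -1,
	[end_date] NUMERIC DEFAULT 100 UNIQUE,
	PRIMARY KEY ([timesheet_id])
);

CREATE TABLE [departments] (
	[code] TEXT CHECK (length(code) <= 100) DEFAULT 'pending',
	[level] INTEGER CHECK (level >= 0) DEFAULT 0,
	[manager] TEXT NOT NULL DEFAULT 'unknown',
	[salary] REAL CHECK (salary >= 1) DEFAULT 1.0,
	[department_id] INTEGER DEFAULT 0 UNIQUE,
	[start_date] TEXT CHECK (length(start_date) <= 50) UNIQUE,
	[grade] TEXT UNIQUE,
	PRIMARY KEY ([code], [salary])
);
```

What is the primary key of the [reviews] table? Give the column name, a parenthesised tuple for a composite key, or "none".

code is declared PRIMARY KEY inline on the column.

code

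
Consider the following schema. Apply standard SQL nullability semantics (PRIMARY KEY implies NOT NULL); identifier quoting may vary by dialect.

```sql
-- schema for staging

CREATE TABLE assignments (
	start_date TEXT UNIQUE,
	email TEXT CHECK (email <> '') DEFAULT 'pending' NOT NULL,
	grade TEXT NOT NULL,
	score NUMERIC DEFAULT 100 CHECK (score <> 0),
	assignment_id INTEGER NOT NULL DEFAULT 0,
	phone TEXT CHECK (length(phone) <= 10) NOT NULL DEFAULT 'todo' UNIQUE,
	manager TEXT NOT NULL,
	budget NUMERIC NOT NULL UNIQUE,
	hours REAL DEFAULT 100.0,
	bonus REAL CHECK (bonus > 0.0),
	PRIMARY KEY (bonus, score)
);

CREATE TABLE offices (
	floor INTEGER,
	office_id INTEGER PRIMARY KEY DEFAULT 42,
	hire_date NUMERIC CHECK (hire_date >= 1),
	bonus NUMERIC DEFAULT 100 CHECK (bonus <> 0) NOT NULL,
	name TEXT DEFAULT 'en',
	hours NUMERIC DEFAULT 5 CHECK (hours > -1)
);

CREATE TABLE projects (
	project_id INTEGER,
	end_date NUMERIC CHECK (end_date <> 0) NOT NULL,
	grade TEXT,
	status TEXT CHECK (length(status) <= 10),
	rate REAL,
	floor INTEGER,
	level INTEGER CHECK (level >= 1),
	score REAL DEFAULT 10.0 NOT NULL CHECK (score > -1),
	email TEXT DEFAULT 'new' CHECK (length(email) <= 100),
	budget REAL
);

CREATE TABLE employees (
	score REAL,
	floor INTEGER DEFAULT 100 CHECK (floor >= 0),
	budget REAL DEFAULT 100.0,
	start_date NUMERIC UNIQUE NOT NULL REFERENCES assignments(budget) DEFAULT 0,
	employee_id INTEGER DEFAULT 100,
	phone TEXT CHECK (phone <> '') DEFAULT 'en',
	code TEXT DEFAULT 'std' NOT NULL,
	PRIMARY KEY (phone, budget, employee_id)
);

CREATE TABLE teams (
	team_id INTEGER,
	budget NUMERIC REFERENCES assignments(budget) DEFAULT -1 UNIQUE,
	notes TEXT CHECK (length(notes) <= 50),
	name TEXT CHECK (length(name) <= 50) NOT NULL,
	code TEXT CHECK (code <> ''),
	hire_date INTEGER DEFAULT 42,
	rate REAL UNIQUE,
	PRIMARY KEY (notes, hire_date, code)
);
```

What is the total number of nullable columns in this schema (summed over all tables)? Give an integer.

assignments: 2 nullable (start_date, hours — PK (bonus, score) and explicit NOT NULL columns excluded).
offices: 4 nullable (floor, hire_date, name, hours — PK (office_id) and explicit NOT NULL columns excluded).
projects: 8 nullable (project_id, grade, status, rate, floor, level, email, budget — PK none and explicit NOT NULL columns excluded).
employees: 2 nullable (score, floor — PK (phone, budget, employee_id) and explicit NOT NULL columns excluded).
teams: 3 nullable (team_id, budget, rate — PK (notes, hire_date, code) and explicit NOT NULL columns excluded).
Total: 2 + 4 + 8 + 2 + 3 = 19.

19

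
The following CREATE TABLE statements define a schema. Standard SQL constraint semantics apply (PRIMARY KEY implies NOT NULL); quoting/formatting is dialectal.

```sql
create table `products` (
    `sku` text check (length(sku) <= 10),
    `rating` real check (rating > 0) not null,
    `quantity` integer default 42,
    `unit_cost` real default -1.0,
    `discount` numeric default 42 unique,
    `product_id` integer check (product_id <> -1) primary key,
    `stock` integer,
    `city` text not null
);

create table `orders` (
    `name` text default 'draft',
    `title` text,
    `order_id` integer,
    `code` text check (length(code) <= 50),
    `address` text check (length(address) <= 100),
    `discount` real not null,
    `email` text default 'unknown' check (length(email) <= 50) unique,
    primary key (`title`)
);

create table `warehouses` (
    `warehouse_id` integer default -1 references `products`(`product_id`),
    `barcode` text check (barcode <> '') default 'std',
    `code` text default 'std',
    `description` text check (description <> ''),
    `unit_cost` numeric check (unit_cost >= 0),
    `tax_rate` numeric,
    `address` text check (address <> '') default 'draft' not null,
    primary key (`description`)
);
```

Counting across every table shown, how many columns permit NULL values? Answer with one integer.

15

products: 5 nullable (sku, quantity, unit_cost, discount, stock — PK (product_id) and explicit NOT NULL columns excluded).
orders: 5 nullable (name, order_id, code, address, email — PK (title) and explicit NOT NULL columns excluded).
warehouses: 5 nullable (warehouse_id, barcode, code, unit_cost, tax_rate — PK (description) and explicit NOT NULL columns excluded).
Total: 5 + 5 + 5 = 15.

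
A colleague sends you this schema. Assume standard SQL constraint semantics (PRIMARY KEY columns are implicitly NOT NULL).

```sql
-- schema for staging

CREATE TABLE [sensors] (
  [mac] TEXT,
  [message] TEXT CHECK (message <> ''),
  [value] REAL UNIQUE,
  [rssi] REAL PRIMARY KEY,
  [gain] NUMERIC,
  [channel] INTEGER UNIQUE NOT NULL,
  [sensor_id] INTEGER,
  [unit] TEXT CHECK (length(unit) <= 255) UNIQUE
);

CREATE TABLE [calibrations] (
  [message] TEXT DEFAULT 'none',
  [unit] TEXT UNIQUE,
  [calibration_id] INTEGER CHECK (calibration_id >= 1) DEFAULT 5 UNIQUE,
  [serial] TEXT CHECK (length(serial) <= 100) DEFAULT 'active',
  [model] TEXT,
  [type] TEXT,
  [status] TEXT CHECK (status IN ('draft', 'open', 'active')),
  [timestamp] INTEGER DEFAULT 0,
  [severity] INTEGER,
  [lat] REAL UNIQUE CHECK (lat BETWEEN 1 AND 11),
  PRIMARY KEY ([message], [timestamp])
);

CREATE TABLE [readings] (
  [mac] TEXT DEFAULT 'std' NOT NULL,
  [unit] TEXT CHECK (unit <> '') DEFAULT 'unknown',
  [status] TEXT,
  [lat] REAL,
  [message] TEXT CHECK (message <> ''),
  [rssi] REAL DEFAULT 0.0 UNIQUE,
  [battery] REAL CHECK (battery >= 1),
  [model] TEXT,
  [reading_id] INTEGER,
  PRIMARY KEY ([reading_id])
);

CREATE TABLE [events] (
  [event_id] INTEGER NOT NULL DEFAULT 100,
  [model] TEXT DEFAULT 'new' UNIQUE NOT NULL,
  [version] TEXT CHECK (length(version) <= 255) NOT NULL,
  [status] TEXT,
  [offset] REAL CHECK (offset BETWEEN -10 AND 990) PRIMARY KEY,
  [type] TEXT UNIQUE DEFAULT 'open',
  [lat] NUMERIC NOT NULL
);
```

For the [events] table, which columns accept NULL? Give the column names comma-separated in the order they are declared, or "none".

- event_id: declared NOT NULL → not nullable.
- model: declared NOT NULL → not nullable.
- version: declared NOT NULL → not nullable.
- status: no NOT NULL constraint applies → nullable.
- offset: part of the PRIMARY KEY, which implies NOT NULL → not nullable.
- type: UNIQUE does not imply NOT NULL → nullable.
- lat: declared NOT NULL → not nullable.

status, type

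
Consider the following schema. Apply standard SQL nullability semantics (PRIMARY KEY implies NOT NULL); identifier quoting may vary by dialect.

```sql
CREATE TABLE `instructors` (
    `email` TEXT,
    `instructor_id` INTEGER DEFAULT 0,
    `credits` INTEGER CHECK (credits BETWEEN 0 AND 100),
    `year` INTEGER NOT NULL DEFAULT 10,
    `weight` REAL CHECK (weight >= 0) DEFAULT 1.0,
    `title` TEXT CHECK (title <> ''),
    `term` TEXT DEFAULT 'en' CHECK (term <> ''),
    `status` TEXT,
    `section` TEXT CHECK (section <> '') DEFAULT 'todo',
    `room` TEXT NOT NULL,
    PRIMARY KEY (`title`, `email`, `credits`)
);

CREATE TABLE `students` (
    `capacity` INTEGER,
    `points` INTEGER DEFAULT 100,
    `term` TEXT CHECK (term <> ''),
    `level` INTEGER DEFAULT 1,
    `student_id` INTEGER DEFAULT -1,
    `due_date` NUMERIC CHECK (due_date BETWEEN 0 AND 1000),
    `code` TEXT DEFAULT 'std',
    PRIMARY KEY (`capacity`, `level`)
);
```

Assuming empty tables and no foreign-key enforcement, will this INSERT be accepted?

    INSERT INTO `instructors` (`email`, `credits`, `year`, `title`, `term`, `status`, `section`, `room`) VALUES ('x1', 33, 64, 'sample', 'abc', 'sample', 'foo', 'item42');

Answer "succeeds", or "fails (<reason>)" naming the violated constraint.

NOT NULL columns: credits is supplied; email is supplied; room is supplied; title is supplied; year is supplied.
CHECK constraints: 33 satisfies (credits BETWEEN 0 AND 100); 'sample' satisfies (title <> ''); 'abc' satisfies (term <> ''); 'foo' satisfies (section <> '').
No constraint is violated.

succeeds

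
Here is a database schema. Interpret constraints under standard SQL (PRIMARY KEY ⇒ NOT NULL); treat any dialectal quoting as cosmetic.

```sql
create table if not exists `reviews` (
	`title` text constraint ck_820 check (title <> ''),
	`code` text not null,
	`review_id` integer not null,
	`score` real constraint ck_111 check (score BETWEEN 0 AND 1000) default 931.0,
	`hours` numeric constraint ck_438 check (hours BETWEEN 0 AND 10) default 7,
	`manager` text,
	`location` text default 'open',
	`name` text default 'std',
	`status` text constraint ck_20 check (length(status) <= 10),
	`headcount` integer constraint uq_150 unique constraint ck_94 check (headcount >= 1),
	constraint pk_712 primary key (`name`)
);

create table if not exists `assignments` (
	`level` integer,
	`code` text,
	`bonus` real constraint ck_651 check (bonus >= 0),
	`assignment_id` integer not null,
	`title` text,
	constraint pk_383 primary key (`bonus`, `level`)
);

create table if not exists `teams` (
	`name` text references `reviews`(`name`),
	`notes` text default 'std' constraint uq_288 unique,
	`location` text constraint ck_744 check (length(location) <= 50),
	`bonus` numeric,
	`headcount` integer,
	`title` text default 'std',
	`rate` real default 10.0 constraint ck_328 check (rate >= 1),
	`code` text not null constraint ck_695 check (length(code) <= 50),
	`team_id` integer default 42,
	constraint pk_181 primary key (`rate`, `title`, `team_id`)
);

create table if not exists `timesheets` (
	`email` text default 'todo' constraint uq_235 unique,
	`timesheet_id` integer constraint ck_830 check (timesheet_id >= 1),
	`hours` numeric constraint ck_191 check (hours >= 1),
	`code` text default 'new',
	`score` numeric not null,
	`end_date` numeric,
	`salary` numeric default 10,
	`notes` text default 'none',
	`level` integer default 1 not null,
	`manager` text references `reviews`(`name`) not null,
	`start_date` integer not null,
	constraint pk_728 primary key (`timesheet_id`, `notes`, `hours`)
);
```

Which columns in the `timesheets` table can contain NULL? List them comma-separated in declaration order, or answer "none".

email, code, end_date, salary

- email: UNIQUE does not imply NOT NULL → nullable.
- timesheet_id: part of the PRIMARY KEY, which implies NOT NULL → not nullable.
- hours: part of the PRIMARY KEY, which implies NOT NULL → not nullable.
- code: DEFAULT only fills an omitted column; an explicit NULL is still allowed → nullable.
- score: declared NOT NULL → not nullable.
- end_date: no NOT NULL constraint applies → nullable.
- salary: DEFAULT only fills an omitted column; an explicit NULL is still allowed → nullable.
- notes: part of the PRIMARY KEY, which implies NOT NULL → not nullable.
- level: declared NOT NULL → not nullable.
- manager: declared NOT NULL → not nullable.
- start_date: declared NOT NULL → not nullable.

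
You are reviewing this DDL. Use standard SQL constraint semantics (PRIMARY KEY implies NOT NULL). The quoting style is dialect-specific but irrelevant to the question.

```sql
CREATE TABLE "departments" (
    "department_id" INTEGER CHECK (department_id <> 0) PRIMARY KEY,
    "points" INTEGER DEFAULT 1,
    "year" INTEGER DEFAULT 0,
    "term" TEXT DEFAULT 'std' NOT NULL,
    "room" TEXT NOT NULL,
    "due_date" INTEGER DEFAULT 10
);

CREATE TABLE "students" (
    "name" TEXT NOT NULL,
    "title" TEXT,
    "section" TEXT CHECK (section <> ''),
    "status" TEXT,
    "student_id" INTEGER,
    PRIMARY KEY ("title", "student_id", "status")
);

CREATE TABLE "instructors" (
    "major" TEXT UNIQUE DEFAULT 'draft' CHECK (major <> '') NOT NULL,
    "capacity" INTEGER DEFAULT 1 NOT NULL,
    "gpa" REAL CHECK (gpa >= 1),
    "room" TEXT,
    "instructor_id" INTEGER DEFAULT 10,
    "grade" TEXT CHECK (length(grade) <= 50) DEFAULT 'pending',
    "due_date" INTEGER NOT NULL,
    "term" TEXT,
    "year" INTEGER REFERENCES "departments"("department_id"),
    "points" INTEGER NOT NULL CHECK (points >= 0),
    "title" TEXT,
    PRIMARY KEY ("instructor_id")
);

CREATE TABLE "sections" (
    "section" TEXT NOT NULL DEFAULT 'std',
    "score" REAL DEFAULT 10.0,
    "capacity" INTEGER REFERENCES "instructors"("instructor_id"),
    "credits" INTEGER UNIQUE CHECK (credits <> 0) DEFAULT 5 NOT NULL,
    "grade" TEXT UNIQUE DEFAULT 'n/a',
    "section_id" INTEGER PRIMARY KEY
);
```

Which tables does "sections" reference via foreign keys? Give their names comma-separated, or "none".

instructors

- capacity REFERENCES instructors(instructor_id).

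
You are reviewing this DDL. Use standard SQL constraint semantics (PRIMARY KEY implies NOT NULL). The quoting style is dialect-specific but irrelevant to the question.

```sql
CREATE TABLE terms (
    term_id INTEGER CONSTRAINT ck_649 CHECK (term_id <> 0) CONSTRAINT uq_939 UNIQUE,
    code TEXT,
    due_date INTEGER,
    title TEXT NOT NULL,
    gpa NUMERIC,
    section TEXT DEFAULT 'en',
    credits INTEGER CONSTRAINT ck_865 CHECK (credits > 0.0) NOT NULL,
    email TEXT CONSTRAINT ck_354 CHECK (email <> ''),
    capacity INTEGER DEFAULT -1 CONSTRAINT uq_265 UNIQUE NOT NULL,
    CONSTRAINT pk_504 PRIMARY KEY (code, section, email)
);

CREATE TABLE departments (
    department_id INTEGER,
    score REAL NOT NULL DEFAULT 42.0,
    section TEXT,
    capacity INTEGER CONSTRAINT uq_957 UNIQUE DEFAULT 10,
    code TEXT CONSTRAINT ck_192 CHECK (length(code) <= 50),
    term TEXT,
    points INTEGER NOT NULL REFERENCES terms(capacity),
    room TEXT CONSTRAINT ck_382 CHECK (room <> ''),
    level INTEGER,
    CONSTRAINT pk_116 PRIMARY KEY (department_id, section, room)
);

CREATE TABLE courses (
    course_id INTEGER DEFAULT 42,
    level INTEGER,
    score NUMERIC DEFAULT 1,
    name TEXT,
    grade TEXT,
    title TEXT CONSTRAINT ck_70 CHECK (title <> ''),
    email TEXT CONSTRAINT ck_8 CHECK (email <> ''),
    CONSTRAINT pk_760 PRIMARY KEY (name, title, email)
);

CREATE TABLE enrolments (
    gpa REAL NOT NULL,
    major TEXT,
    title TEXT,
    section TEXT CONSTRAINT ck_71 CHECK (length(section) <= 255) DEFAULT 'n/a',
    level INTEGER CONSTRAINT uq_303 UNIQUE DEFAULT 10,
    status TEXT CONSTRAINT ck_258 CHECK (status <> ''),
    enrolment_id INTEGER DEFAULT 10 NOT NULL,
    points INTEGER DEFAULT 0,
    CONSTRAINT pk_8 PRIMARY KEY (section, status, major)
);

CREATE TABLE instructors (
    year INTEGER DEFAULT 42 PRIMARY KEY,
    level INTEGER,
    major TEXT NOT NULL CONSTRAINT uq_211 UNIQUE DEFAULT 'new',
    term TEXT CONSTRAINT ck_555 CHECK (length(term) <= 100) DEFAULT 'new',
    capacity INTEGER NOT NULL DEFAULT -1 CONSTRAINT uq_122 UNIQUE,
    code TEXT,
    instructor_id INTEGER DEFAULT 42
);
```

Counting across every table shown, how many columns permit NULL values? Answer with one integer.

terms: 3 nullable (term_id, due_date, gpa — PK (code, section, email) and explicit NOT NULL columns excluded).
departments: 4 nullable (capacity, code, term, level — PK (department_id, section, room) and explicit NOT NULL columns excluded).
courses: 4 nullable (course_id, level, score, grade — PK (name, title, email) and explicit NOT NULL columns excluded).
enrolments: 3 nullable (title, level, points — PK (section, status, major) and explicit NOT NULL columns excluded).
instructors: 4 nullable (level, term, code, instructor_id — PK (year) and explicit NOT NULL columns excluded).
Total: 3 + 4 + 4 + 3 + 4 = 18.

18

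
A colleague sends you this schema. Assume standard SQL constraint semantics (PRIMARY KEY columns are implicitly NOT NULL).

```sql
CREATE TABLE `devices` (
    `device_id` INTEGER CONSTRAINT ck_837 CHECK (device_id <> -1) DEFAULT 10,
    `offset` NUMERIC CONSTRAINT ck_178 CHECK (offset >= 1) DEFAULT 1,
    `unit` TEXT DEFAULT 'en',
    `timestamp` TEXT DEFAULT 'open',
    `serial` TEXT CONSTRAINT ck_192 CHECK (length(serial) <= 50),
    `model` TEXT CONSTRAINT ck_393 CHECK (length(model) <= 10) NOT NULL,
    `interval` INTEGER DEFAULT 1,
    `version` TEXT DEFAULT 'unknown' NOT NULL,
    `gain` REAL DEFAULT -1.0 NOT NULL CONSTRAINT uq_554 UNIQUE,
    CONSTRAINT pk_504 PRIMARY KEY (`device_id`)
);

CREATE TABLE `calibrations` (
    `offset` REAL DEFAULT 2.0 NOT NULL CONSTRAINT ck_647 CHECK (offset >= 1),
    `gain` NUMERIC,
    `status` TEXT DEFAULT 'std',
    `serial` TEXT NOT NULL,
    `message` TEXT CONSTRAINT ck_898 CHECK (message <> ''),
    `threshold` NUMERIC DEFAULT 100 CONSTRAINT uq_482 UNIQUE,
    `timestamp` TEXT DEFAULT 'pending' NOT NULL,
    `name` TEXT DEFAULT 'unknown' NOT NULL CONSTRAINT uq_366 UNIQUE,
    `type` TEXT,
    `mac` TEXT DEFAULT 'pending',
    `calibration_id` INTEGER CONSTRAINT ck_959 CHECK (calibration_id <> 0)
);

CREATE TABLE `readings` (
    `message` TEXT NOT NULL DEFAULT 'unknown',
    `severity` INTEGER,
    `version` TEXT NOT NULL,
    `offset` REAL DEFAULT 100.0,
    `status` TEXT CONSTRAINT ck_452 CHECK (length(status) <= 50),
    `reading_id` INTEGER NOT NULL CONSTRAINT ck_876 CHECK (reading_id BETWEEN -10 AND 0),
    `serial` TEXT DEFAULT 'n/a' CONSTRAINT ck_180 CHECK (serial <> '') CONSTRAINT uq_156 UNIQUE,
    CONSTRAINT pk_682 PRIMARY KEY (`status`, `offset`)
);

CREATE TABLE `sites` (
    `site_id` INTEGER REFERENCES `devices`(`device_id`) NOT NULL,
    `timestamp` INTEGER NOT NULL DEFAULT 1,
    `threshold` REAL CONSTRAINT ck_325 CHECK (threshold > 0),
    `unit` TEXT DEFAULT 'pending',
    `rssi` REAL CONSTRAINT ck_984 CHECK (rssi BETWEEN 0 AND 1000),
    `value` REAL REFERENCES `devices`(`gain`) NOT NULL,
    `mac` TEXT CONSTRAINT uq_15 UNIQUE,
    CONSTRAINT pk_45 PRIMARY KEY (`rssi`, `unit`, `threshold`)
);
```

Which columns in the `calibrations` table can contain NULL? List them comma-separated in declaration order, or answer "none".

gain, status, message, threshold, type, mac, calibration_id

- offset: declared NOT NULL → not nullable.
- gain: no NOT NULL constraint applies → nullable.
- status: DEFAULT only fills an omitted column; an explicit NULL is still allowed → nullable.
- serial: declared NOT NULL → not nullable.
- message: CHECK does not forbid NULL (a CHECK constraint passes when its expression is NULL) → nullable.
- threshold: UNIQUE does not imply NOT NULL → nullable.
- timestamp: declared NOT NULL → not nullable.
- name: declared NOT NULL → not nullable.
- type: no NOT NULL constraint applies → nullable.
- mac: DEFAULT only fills an omitted column; an explicit NULL is still allowed → nullable.
- calibration_id: CHECK does not forbid NULL (a CHECK constraint passes when its expression is NULL) → nullable.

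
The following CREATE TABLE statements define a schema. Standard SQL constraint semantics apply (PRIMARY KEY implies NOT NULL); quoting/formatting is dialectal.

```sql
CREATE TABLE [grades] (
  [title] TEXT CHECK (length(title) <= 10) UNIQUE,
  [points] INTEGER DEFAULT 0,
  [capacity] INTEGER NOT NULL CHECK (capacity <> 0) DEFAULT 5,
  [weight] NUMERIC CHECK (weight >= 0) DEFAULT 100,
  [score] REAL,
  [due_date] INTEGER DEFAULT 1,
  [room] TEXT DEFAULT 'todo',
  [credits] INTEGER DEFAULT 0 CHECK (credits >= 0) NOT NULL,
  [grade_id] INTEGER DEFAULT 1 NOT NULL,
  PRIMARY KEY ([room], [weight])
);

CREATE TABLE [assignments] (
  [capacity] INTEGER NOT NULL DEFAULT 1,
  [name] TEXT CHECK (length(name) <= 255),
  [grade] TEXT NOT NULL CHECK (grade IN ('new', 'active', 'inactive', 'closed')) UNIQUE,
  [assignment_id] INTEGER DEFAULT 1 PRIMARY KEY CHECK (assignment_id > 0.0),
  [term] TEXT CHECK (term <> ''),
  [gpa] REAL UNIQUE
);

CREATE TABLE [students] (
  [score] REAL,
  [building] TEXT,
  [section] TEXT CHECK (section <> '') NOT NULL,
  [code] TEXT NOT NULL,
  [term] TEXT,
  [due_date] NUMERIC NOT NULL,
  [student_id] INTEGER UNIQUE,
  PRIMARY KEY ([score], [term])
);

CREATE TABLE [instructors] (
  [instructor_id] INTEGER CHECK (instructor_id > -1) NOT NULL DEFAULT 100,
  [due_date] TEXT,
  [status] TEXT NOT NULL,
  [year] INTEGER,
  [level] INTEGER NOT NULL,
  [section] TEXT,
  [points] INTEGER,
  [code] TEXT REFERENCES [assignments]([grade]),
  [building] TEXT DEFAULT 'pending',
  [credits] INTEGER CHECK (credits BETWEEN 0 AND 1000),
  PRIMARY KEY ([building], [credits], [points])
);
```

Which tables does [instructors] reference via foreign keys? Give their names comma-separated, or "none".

- code REFERENCES assignments(grade).

assignments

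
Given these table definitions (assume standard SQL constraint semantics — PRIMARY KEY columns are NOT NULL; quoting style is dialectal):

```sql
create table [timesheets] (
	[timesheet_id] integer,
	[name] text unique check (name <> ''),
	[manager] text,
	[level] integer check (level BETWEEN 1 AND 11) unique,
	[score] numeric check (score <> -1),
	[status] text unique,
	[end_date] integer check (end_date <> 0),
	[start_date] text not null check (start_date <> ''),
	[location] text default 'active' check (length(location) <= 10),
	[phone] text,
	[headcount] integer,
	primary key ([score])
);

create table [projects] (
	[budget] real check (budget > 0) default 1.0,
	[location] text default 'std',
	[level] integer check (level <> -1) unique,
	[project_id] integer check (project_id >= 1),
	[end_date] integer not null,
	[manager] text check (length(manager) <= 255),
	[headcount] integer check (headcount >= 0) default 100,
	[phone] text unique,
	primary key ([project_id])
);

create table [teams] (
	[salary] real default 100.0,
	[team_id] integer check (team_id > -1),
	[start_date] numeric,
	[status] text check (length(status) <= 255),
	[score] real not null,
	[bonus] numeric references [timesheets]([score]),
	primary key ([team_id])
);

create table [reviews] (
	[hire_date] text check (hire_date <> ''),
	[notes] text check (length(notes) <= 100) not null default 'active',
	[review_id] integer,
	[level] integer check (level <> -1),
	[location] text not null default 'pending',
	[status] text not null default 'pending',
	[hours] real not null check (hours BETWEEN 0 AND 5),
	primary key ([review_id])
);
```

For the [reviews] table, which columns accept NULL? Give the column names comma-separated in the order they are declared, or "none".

- hire_date: CHECK does not forbid NULL (a CHECK constraint passes when its expression is NULL) → nullable.
- notes: declared NOT NULL → not nullable.
- review_id: part of the PRIMARY KEY, which implies NOT NULL → not nullable.
- level: CHECK does not forbid NULL (a CHECK constraint passes when its expression is NULL) → nullable.
- location: declared NOT NULL → not nullable.
- status: declared NOT NULL → not nullable.
- hours: declared NOT NULL → not nullable.

hire_date, level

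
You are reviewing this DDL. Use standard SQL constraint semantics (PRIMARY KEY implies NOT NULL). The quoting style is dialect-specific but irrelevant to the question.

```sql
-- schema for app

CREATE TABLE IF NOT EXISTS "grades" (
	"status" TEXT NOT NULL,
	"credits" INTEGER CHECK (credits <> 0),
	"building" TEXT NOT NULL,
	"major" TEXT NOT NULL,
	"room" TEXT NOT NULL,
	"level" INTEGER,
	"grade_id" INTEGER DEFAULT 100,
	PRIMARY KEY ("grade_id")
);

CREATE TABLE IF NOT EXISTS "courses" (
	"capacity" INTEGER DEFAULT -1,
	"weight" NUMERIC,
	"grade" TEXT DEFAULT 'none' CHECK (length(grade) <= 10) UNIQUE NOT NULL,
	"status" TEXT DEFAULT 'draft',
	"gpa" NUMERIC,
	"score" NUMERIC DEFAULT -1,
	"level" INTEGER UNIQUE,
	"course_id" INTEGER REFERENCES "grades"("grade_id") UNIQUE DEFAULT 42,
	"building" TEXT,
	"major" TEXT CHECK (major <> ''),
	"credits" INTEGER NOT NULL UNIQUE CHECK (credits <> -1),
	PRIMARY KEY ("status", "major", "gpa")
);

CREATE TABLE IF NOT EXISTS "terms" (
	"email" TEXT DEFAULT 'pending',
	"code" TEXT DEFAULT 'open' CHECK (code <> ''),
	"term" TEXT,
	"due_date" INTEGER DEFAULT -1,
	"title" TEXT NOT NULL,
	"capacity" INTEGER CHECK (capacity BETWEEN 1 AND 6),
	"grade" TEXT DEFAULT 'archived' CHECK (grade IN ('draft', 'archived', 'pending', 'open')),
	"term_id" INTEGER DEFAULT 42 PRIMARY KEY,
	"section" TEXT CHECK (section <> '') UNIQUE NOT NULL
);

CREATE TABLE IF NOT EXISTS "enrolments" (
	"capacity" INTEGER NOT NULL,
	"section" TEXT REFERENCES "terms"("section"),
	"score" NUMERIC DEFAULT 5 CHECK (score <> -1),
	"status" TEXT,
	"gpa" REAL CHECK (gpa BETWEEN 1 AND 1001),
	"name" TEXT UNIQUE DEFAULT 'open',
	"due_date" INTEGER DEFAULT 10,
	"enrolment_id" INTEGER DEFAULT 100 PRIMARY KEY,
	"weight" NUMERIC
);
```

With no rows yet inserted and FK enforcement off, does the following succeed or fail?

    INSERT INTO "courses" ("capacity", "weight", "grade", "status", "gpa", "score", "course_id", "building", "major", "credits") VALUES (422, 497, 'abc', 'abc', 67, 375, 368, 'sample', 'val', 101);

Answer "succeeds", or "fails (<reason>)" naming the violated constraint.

succeeds

NOT NULL columns: credits is supplied; gpa is supplied; grade is supplied; major is supplied; status is supplied.
CHECK constraints: 'abc' satisfies (length(grade) <= 10); 'val' satisfies (major <> ''); 101 satisfies (credits <> -1).
No constraint is violated.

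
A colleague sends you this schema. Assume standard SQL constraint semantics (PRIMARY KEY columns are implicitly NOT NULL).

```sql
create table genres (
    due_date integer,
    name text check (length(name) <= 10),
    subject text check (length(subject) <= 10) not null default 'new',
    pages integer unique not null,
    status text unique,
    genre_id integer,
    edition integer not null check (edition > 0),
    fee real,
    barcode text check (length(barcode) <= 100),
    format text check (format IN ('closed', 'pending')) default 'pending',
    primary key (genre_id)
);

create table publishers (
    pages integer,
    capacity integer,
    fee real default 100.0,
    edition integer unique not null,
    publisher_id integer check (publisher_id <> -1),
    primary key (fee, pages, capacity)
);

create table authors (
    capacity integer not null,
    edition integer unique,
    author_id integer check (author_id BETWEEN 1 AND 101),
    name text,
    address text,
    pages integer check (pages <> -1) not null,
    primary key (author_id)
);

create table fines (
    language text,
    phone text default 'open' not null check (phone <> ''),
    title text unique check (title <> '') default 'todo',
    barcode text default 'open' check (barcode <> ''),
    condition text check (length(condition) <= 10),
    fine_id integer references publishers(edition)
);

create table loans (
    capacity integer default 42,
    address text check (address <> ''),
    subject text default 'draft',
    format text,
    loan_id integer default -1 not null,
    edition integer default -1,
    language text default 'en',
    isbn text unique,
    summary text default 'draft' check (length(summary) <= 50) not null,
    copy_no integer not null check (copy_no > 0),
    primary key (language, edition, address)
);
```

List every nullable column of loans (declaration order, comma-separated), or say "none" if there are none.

capacity, subject, format, isbn

- capacity: DEFAULT only fills an omitted column; an explicit NULL is still allowed → nullable.
- address: part of the PRIMARY KEY, which implies NOT NULL → not nullable.
- subject: DEFAULT only fills an omitted column; an explicit NULL is still allowed → nullable.
- format: no NOT NULL constraint applies → nullable.
- loan_id: declared NOT NULL → not nullable.
- edition: part of the PRIMARY KEY, which implies NOT NULL → not nullable.
- language: part of the PRIMARY KEY, which implies NOT NULL → not nullable.
- isbn: UNIQUE does not imply NOT NULL → nullable.
- summary: declared NOT NULL → not nullable.
- copy_no: declared NOT NULL → not nullable.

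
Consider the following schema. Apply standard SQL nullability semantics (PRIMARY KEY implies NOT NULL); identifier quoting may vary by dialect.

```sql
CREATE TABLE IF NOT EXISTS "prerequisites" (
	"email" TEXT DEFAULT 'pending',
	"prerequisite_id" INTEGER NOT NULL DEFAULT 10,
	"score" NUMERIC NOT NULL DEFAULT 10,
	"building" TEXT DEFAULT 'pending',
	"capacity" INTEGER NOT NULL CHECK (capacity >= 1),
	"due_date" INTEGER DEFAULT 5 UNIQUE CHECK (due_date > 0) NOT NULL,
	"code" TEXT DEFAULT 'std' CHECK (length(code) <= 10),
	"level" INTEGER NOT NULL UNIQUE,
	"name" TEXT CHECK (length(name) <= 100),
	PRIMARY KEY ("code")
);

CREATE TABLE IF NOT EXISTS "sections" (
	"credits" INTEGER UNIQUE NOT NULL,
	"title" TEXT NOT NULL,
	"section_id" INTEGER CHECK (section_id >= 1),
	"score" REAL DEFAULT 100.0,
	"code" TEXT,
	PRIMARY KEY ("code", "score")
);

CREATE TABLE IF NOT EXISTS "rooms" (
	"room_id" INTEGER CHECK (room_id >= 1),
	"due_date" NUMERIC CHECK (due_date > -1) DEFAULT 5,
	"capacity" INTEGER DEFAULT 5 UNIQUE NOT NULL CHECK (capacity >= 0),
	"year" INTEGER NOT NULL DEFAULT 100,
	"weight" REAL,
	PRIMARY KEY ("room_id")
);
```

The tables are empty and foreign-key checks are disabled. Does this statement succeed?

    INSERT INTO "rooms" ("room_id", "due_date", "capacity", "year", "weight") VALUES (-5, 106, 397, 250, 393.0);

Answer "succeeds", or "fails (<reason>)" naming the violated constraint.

The value -5 for room_id violates CHECK (room_id >= 1).

fails (CHECK on room_id)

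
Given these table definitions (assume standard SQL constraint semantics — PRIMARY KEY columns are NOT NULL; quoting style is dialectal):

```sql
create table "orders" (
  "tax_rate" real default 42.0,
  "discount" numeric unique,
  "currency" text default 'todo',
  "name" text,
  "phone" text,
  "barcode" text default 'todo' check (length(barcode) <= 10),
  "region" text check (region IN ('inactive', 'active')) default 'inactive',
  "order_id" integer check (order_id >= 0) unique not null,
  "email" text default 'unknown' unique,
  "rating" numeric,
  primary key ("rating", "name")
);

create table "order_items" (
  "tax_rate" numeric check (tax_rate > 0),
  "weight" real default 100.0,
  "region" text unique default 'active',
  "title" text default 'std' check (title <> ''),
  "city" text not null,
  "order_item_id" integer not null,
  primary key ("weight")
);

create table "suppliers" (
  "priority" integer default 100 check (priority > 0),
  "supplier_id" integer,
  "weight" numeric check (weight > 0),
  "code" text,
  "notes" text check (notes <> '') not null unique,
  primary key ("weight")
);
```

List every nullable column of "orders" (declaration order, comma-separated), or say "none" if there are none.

- tax_rate: DEFAULT only fills an omitted column; an explicit NULL is still allowed → nullable.
- discount: UNIQUE does not imply NOT NULL → nullable.
- currency: DEFAULT only fills an omitted column; an explicit NULL is still allowed → nullable.
- name: part of the PRIMARY KEY, which implies NOT NULL → not nullable.
- phone: no NOT NULL constraint applies → nullable.
- barcode: CHECK does not forbid NULL (a CHECK constraint passes when its expression is NULL) → nullable.
- region: CHECK does not forbid NULL (a CHECK constraint passes when its expression is NULL) → nullable.
- order_id: declared NOT NULL → not nullable.
- email: UNIQUE does not imply NOT NULL → nullable.
- rating: part of the PRIMARY KEY, which implies NOT NULL → not nullable.

tax_rate, discount, currency, phone, barcode, region, email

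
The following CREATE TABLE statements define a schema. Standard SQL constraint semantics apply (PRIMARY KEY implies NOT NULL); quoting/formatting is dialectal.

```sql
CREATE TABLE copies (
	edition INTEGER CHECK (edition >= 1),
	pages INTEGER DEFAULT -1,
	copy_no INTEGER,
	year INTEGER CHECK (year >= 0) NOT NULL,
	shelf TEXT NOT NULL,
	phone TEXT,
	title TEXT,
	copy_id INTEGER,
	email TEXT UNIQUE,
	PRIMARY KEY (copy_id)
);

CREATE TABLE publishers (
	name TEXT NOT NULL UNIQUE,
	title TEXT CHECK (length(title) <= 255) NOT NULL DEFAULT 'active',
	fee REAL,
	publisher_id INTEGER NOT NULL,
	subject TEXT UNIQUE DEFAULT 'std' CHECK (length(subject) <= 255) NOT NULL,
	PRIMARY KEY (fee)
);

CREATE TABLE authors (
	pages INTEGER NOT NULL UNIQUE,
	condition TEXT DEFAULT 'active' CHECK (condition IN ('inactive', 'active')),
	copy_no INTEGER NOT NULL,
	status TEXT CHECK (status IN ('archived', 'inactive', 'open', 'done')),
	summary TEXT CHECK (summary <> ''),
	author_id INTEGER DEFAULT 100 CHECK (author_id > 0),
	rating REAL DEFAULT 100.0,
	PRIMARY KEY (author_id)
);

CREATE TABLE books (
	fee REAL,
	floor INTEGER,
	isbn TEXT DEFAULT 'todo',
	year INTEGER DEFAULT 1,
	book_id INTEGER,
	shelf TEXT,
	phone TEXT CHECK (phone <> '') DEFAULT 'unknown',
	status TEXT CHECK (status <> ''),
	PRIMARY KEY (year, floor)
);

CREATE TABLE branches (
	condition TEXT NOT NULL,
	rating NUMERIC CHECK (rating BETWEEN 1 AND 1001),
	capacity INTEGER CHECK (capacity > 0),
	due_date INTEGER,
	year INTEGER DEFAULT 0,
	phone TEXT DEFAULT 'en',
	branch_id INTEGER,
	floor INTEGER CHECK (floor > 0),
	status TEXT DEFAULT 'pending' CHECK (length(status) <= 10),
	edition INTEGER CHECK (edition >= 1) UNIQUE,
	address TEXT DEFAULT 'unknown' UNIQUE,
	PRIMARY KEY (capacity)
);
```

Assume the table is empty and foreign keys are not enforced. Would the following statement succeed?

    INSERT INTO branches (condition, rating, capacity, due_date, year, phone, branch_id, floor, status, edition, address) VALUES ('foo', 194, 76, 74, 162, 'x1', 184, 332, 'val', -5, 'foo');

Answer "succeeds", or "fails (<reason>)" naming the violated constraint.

fails (CHECK on edition)

The value -5 for edition violates CHECK (edition >= 1).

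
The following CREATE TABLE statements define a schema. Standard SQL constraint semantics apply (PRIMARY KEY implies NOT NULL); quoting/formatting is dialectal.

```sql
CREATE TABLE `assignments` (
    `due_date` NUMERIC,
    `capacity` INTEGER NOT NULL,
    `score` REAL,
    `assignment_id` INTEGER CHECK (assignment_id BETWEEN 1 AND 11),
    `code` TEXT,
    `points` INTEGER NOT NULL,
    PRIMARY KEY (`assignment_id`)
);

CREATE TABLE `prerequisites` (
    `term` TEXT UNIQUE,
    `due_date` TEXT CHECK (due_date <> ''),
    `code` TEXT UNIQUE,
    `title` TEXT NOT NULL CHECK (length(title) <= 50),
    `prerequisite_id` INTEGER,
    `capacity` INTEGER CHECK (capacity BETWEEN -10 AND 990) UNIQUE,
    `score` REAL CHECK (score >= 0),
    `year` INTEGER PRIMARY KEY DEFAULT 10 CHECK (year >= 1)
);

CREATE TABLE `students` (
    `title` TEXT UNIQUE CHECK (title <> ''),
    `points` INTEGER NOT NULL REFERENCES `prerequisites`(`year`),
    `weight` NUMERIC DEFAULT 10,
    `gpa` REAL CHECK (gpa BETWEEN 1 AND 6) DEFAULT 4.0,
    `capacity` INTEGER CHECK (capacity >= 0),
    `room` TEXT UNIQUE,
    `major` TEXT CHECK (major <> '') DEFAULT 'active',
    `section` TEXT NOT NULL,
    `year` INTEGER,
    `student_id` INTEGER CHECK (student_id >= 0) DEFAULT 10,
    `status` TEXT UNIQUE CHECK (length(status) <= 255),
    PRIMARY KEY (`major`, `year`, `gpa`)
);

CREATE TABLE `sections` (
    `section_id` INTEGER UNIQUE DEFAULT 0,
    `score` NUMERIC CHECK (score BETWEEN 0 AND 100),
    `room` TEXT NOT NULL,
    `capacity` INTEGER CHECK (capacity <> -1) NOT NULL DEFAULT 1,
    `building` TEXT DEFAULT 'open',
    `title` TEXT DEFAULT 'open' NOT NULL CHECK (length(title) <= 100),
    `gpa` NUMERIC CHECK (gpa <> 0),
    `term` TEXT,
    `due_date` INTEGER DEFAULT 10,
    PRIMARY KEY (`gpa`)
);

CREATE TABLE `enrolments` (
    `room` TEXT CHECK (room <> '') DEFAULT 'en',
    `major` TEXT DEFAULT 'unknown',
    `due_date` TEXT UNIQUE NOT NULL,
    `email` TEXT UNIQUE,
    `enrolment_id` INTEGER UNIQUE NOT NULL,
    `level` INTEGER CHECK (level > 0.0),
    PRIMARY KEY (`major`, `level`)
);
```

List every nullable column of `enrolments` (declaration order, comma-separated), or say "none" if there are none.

- room: CHECK does not forbid NULL (a CHECK constraint passes when its expression is NULL) → nullable.
- major: part of the PRIMARY KEY, which implies NOT NULL → not nullable.
- due_date: declared NOT NULL → not nullable.
- email: UNIQUE does not imply NOT NULL → nullable.
- enrolment_id: declared NOT NULL → not nullable.
- level: part of the PRIMARY KEY, which implies NOT NULL → not nullable.

room, email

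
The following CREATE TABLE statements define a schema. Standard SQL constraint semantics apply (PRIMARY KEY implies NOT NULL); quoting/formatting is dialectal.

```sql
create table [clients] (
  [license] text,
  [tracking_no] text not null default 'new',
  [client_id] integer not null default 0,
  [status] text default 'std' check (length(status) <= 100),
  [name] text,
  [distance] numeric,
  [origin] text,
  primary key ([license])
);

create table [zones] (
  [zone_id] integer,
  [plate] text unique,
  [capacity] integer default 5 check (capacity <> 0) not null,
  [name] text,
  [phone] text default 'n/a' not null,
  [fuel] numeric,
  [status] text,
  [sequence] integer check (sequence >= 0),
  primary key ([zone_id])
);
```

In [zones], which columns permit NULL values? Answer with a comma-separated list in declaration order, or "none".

plate, name, fuel, status, sequence

- zone_id: part of the PRIMARY KEY, which implies NOT NULL → not nullable.
- plate: UNIQUE does not imply NOT NULL → nullable.
- capacity: declared NOT NULL → not nullable.
- name: no NOT NULL constraint applies → nullable.
- phone: declared NOT NULL → not nullable.
- fuel: no NOT NULL constraint applies → nullable.
- status: no NOT NULL constraint applies → nullable.
- sequence: CHECK does not forbid NULL (a CHECK constraint passes when its expression is NULL) → nullable.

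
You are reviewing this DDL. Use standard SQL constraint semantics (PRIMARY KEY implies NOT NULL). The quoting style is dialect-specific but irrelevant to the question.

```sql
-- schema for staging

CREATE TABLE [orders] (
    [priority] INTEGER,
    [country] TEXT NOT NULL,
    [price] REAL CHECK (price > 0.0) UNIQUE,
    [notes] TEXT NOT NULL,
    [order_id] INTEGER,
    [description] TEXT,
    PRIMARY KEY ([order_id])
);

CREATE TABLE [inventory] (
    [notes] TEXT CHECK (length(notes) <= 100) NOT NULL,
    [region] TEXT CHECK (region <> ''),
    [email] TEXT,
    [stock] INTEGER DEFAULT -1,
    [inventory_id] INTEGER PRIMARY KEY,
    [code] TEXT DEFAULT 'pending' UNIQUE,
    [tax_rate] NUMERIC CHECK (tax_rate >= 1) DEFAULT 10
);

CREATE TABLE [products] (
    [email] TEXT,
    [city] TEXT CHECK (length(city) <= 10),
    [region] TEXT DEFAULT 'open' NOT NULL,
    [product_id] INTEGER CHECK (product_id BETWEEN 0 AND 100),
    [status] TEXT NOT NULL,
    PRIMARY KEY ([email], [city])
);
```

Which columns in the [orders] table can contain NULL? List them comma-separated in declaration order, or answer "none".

- priority: no NOT NULL constraint applies → nullable.
- country: declared NOT NULL → not nullable.
- price: CHECK does not forbid NULL (a CHECK constraint passes when its expression is NULL) → nullable.
- notes: declared NOT NULL → not nullable.
- order_id: part of the PRIMARY KEY, which implies NOT NULL → not nullable.
- description: no NOT NULL constraint applies → nullable.

priority, price, description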